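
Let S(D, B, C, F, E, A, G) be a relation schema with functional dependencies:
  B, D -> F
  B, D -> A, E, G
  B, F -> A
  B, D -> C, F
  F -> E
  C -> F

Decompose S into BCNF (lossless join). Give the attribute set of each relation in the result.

{A, B, F}; {B, C, D, G}; {C, F}; {E, F}

Candidate key of the original relation: {B, D}.
Within {A, B, C, D, E, F, G}: {B, F}⁺ ∩ {A, B, C, D, E, F, G} = {A, B, E, F}, not the whole set, so B, F -> A, E violates BCNF; decompose into {A, B, E, F} and {B, C, D, F, G}.
Within {A, B, E, F}: {F}⁺ ∩ {A, B, E, F} = {E, F}, not the whole set, so F -> E violates BCNF; decompose into {E, F} and {A, B, F}.
{E, F}: every determinant is a superkey — BCNF.
{A, B, F}: every determinant is a superkey — BCNF.
Within {B, C, D, F, G}: {C}⁺ ∩ {B, C, D, F, G} = {C, F}, not the whole set, so C -> F violates BCNF; decompose into {C, F} and {B, C, D, G}.
{C, F}: every determinant is a superkey — BCNF.
{B, C, D, G}: every determinant is a superkey — BCNF.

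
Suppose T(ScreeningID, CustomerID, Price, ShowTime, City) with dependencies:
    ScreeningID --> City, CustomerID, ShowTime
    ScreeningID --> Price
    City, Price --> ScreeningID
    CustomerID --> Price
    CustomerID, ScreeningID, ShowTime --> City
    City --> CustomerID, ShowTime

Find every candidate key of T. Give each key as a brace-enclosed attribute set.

{City}, {ScreeningID}

{City}⁺ = {City, CustomerID, Price, ScreeningID, ShowTime} — all of the relation — so {City} is a candidate key.
{ScreeningID}⁺ = {City, CustomerID, Price, ScreeningID, ShowTime} — all of the relation — so {ScreeningID} is a candidate key.
No proper subset of any of these is a key, and no other minimal superkey exists.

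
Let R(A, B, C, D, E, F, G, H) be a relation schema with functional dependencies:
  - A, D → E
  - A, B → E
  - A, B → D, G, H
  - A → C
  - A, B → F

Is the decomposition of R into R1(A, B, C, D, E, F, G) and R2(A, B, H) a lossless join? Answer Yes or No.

R1 ∩ R2 = {A, B}; its closure under F is {A, B, C, D, E, F, G, H}.
This includes all of R1, so the common attributes are a superkey of R1 — the join is lossless.

Yes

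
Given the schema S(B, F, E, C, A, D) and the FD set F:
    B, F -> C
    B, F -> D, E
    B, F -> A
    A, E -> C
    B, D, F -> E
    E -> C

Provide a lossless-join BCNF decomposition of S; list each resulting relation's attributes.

Candidate key of the original relation: {B, F}.
{A, B, C, D, E, F}: {A, E} determines {A, C, E} here but is not a superkey — split on A, E -> C, giving {A, C, E} and {A, B, D, E, F}.
{A, C, E}: {E} determines {C, E} here but is not a superkey — split on E -> C, giving {C, E} and {A, E}.
{C, E} has no BCNF violation.
{A, E} has no BCNF violation.
{A, B, D, E, F} has no BCNF violation.

{A, B, D, E, F}; {C, E}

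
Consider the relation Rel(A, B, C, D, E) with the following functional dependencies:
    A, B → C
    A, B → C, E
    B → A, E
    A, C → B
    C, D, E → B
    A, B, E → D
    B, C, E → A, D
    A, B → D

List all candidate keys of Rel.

{B} is a candidate key since {B}⁺ = {A, B, C, D, E} covers every attribute.
{A, C} is a candidate key since {A, C}⁺ = {A, B, C, D, E} covers every attribute.
{C, D, E} is a candidate key since {C, D, E}⁺ = {A, B, C, D, E} covers every attribute.
No proper subset of any of these is a key, and no other minimal superkey exists.

{A, C}, {B}, {C, D, E}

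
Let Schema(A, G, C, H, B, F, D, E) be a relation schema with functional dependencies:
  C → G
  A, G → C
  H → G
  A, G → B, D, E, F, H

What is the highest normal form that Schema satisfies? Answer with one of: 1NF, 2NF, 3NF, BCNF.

3NF

Candidate keys: {A, C}, {A, G}, {A, H}. Prime attributes: {A, C, G, H}.
C → G breaks BCNF: {C}⁺ = {C, G}, so {C} is not a superkey.
Since {G} ⊆ prime attributes and every other non-superkey FD also has a prime right side, the schema is in 3NF.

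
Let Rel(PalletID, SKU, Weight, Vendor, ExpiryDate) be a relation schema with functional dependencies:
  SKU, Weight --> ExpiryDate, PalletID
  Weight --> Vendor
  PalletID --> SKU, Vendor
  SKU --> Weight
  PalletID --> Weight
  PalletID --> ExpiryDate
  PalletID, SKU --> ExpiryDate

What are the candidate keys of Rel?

{PalletID}, {SKU}

Closure of {PalletID} is {ExpiryDate, PalletID, SKU, Vendor, Weight}, the whole schema; {PalletID} is a candidate key.
Closure of {SKU} is {ExpiryDate, PalletID, SKU, Vendor, Weight}, the whole schema; {SKU} is a candidate key.
No proper subset of any of these is a key, and no other minimal superkey exists.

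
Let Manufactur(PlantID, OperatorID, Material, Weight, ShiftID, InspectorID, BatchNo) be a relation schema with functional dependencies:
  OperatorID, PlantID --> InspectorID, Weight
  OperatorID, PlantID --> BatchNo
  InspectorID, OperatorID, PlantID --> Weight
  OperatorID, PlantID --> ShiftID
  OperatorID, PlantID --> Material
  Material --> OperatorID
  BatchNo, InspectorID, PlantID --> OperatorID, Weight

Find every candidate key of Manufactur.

{PlantID} never appears on the right of any FD, so every key must include it.
{Material, PlantID} is a candidate key since {Material, PlantID}⁺ = {BatchNo, InspectorID, Material, OperatorID, PlantID, ShiftID, Weight} covers every attribute.
{OperatorID, PlantID} is a candidate key since {OperatorID, PlantID}⁺ = {BatchNo, InspectorID, Material, OperatorID, PlantID, ShiftID, Weight} covers every attribute.
{BatchNo, InspectorID, PlantID} is a candidate key since {BatchNo, InspectorID, PlantID}⁺ = {BatchNo, InspectorID, Material, OperatorID, PlantID, ShiftID, Weight} covers every attribute.
No proper subset of any of these is a key, and no other minimal superkey exists.

{BatchNo, InspectorID, PlantID}, {Material, PlantID}, {OperatorID, PlantID}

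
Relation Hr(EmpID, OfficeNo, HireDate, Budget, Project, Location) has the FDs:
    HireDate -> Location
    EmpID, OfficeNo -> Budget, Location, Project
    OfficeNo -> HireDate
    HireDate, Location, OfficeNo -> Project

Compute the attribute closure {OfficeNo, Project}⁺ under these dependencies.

{HireDate, Location, OfficeNo, Project}

Start with {OfficeNo, Project}.
OfficeNo -> HireDate applies; add {HireDate} → now {HireDate, OfficeNo, Project}.
HireDate -> Location applies; add {Location} → now {HireDate, Location, OfficeNo, Project}.
No further FD applies.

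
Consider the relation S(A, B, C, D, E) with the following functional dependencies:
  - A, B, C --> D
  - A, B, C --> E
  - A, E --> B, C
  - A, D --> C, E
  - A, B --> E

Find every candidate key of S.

{A, B}, {A, D}, {A, E}

No FD produces {A}, so it must be in every candidate key.
Closure of {A, B} is {A, B, C, D, E}, the whole schema; {A, B} is a candidate key.
Closure of {A, D} is {A, B, C, D, E}, the whole schema; {A, D} is a candidate key.
Closure of {A, E} is {A, B, C, D, E}, the whole schema; {A, E} is a candidate key.
Any other superkey properly contains one of these, so there are no further candidate keys.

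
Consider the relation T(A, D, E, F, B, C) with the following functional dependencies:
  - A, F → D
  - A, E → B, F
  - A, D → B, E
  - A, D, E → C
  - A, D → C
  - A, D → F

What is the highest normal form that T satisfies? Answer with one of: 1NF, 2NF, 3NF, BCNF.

Candidate keys: {A, D}, {A, E}, {A, F}. Prime attributes: {A, D, E, F}.
Each dependency's left side is a superkey — BCNF holds.

BCNF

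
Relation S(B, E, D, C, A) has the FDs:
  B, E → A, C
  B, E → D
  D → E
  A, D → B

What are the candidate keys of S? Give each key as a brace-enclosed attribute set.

{A, D}, {B, D}, {B, E}

{A, D} is a candidate key since {A, D}⁺ = {A, B, C, D, E} covers every attribute.
{B, D} is a candidate key since {B, D}⁺ = {A, B, C, D, E} covers every attribute.
{B, E} is a candidate key since {B, E}⁺ = {A, B, C, D, E} covers every attribute.
No proper subset of any of these is a key, and no other minimal superkey exists.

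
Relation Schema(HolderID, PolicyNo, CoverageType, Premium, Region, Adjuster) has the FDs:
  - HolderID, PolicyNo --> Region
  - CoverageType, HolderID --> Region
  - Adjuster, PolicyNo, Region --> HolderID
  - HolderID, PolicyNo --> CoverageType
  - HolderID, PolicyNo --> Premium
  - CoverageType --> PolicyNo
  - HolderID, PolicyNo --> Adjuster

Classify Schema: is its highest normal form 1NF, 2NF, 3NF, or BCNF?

Candidate keys: {Adjuster, CoverageType, Region}, {Adjuster, PolicyNo, Region}, {CoverageType, HolderID}, {HolderID, PolicyNo}. Prime attributes: {Adjuster, CoverageType, HolderID, PolicyNo, Region}.
For CoverageType --> PolicyNo we have {CoverageType}⁺ = {CoverageType, PolicyNo}; {CoverageType} is not a superkey, so BCNF fails.
Its right-hand attributes {PolicyNo} are all prime, as are those of every other non-superkey FD — the relation is in 3NF.

3NF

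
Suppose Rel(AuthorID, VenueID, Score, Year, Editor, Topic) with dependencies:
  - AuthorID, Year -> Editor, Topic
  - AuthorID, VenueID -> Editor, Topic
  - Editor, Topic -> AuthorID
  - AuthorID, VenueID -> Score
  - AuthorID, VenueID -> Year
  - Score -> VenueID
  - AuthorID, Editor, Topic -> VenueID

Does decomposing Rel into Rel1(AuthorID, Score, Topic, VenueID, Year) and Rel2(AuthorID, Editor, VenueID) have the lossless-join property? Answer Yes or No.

Yes

Rel1 ∩ Rel2 = {AuthorID, VenueID}; its closure under F is {AuthorID, Editor, Score, Topic, VenueID, Year}.
Rel1 is contained in that closure, so Rel1 ∩ Rel2 -> Rel1 holds and the join is lossless.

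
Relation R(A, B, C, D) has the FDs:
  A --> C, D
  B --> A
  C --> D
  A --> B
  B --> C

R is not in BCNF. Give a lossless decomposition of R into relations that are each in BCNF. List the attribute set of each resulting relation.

{A, B, C}; {C, D}

Candidate keys of the original relation: {A}, {B}.
In {A, B, C, D}, {C} is not a superkey ({C}⁺ restricted to this set is {C, D}), so split on C --> D into {C, D} and {A, B, C}.
{C, D} has no BCNF violation.
{A, B, C} has no BCNF violation.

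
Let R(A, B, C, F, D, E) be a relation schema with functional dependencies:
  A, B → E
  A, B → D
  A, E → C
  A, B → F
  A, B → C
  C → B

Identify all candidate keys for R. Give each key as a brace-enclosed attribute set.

No FD produces {A}, so it must be in every candidate key.
Closure of {A, B} is {A, B, C, D, E, F}, the whole schema; {A, B} is a candidate key.
Closure of {A, C} is {A, B, C, D, E, F}, the whole schema; {A, C} is a candidate key.
Closure of {A, E} is {A, B, C, D, E, F}, the whole schema; {A, E} is a candidate key.
Any other superkey properly contains one of these, so there are no further candidate keys.

{A, B}, {A, C}, {A, E}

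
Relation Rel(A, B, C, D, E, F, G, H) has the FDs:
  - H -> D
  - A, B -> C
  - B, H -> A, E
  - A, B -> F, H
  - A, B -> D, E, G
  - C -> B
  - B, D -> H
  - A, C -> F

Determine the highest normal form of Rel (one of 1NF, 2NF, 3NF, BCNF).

Candidate keys: {A, B}, {A, C}, {B, D}, {B, H}, {C, D}, {C, H}. Prime attributes: {A, B, C, D, H}.
H -> D breaks BCNF: {H}⁺ = {D, H}, so {H} is not a superkey.
Since {D} ⊆ prime attributes and every other non-superkey FD also has a prime right side, the schema is in 3NF.

3NF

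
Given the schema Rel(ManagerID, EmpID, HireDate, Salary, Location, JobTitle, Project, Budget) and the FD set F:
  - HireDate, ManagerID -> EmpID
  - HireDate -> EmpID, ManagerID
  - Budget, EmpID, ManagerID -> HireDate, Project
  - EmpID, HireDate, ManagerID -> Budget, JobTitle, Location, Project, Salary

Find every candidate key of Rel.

{Budget, EmpID, ManagerID}, {HireDate}

{HireDate}⁺ = {Budget, EmpID, HireDate, JobTitle, Location, ManagerID, Project, Salary}, which is every attribute, so {HireDate} is a candidate key.
{Budget, EmpID, ManagerID}⁺ = {Budget, EmpID, HireDate, JobTitle, Location, ManagerID, Project, Salary}, which is every attribute, so {Budget, EmpID, ManagerID} is a candidate key.
Any other superkey properly contains one of these, so there are no further candidate keys.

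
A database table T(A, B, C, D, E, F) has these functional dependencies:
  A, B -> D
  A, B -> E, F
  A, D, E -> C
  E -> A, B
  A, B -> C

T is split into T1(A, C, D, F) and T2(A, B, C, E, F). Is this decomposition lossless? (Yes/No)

No

Common attributes: {A, C, F}; their closure is {A, C, F}.
T1 ⊄ {A, C, F} and T2 ⊄ {A, C, F}, so the split is lossy.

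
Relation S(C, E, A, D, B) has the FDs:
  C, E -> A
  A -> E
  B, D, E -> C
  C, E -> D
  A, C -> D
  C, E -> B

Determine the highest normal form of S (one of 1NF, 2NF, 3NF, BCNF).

3NF

Candidate keys: {A, B, D}, {A, C}, {B, D, E}, {C, E}. Prime attributes: {A, B, C, D, E}.
A -> E breaks BCNF: {A}⁺ = {A, E}, so {A} is not a superkey.
Its right-hand attributes {E} are all prime, as are those of every other non-superkey FD — the relation is in 3NF.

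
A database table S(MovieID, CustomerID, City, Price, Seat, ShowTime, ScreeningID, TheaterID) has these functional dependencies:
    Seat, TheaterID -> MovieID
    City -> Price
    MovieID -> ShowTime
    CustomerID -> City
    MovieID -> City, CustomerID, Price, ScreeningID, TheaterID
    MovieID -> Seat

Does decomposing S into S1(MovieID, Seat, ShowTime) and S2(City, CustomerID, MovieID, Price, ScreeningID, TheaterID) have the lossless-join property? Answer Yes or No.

Common attributes: {MovieID}; their closure is {City, CustomerID, MovieID, Price, ScreeningID, Seat, ShowTime, TheaterID}.
S1 is contained in that closure, so S1 ∩ S2 -> S1 holds and the join is lossless.

Yes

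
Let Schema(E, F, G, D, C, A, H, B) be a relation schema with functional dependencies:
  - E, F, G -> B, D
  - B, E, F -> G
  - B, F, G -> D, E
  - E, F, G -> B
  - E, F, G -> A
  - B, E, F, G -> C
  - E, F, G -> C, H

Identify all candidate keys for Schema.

{F} never appears on the right of any FD, so every key must include it.
{B, E, F}⁺ = {A, B, C, D, E, F, G, H} — all of the relation — so {B, E, F} is a candidate key.
{B, F, G}⁺ = {A, B, C, D, E, F, G, H} — all of the relation — so {B, F, G} is a candidate key.
{E, F, G}⁺ = {A, B, C, D, E, F, G, H} — all of the relation — so {E, F, G} is a candidate key.
These are minimal and exhaustive — every other superkey contains one of them.

{B, E, F}, {B, F, G}, {E, F, G}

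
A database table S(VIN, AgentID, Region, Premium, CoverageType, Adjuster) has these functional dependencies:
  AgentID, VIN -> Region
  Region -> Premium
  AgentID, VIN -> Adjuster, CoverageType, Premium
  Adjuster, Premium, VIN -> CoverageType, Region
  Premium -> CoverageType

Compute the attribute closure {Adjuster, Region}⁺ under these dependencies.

{Adjuster, CoverageType, Premium, Region}

Start with {Adjuster, Region}.
Region -> Premium applies; add {Premium} → now {Adjuster, Premium, Region}.
Premium -> CoverageType applies; add {CoverageType} → now {Adjuster, CoverageType, Premium, Region}.
No further FD applies.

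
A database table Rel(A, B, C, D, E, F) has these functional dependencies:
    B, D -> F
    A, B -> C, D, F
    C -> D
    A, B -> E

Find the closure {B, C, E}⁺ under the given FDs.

Start with {B, C, E}.
C -> D applies; add {D} → now {B, C, D, E}.
B, D -> F applies; add {F} → now {B, C, D, E, F}.
No further FD applies.

{B, C, D, E, F}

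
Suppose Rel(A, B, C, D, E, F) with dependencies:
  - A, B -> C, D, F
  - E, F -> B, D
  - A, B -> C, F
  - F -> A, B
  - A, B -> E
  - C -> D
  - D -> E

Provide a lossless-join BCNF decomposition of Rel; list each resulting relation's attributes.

{A, B, C, F}; {C, D}; {D, E}

Candidate keys of the original relation: {A, B}, {F}.
{A, B, C, D, E, F}: {C} determines {C, D, E} here but is not a superkey — split on C -> D, E, giving {C, D, E} and {A, B, C, F}.
{C, D, E}: {D} determines {D, E} here but is not a superkey — split on D -> E, giving {D, E} and {C, D}.
{D, E} has no BCNF violation.
{C, D} has no BCNF violation.
{A, B, C, F} has no BCNF violation.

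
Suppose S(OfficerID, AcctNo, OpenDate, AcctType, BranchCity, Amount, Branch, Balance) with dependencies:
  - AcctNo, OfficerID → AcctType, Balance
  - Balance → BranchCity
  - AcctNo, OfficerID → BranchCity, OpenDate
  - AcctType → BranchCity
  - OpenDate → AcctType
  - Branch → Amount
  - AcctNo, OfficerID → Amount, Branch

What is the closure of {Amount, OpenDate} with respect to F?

{AcctType, Amount, BranchCity, OpenDate}

Start with {Amount, OpenDate}.
OpenDate → AcctType applies; add {AcctType} → now {AcctType, Amount, OpenDate}.
AcctType → BranchCity applies; add {BranchCity} → now {AcctType, Amount, BranchCity, OpenDate}.
No further FD applies.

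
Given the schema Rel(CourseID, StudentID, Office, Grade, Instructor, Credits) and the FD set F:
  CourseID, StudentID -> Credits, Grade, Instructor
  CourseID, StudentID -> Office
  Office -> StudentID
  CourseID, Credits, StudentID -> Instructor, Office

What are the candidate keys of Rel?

{CourseID, Office}, {CourseID, StudentID}

{CourseID} never appears on the right of any FD, so every key must include it.
{CourseID, Office}⁺ = {CourseID, Credits, Grade, Instructor, Office, StudentID}, which is every attribute, so {CourseID, Office} is a candidate key.
{CourseID, StudentID}⁺ = {CourseID, Credits, Grade, Instructor, Office, StudentID}, which is every attribute, so {CourseID, StudentID} is a candidate key.
These are minimal and exhaustive — every other superkey contains one of them.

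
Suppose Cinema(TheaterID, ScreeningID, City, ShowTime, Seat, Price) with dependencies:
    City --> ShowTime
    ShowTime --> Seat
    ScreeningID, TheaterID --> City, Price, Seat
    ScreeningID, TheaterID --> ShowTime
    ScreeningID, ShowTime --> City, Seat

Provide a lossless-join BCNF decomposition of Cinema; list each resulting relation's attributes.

{City, Price, ScreeningID, TheaterID}; {City, ShowTime}; {Seat, ShowTime}

Candidate key of the original relation: {ScreeningID, TheaterID}.
Within {City, Price, ScreeningID, Seat, ShowTime, TheaterID}: {City}⁺ ∩ {City, Price, ScreeningID, Seat, ShowTime, TheaterID} = {City, Seat, ShowTime}, not the whole set, so City --> Seat, ShowTime violates BCNF; decompose into {City, Seat, ShowTime} and {City, Price, ScreeningID, TheaterID}.
Within {City, Seat, ShowTime}: {ShowTime}⁺ ∩ {City, Seat, ShowTime} = {Seat, ShowTime}, not the whole set, so ShowTime --> Seat violates BCNF; decompose into {Seat, ShowTime} and {City, ShowTime}.
{Seat, ShowTime} is in BCNF.
{City, ShowTime} is in BCNF.
{City, Price, ScreeningID, TheaterID} is in BCNF.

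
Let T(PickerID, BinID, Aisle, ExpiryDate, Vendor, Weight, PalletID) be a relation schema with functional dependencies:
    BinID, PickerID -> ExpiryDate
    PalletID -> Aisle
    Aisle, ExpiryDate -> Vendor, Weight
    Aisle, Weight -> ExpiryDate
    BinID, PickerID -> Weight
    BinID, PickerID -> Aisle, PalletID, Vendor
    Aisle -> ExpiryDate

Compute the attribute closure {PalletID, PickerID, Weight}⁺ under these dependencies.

{Aisle, ExpiryDate, PalletID, PickerID, Vendor, Weight}

Start with {PalletID, PickerID, Weight}.
PalletID -> Aisle applies; add {Aisle} → now {Aisle, PalletID, PickerID, Weight}.
Aisle, Weight -> ExpiryDate applies; add {ExpiryDate} → now {Aisle, ExpiryDate, PalletID, PickerID, Weight}.
Aisle, ExpiryDate -> Vendor, Weight applies; add {Vendor} → now {Aisle, ExpiryDate, PalletID, PickerID, Vendor, Weight}.
No further FD applies.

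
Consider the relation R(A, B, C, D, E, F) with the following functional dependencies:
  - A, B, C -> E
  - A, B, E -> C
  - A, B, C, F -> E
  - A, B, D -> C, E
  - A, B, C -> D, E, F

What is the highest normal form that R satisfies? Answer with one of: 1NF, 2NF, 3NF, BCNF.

BCNF

Candidate keys: {A, B, C}, {A, B, D}, {A, B, E}. Prime attributes: {A, B, C, D, E}.
The left-hand side of every FD is a superkey, so BCNF is satisfied.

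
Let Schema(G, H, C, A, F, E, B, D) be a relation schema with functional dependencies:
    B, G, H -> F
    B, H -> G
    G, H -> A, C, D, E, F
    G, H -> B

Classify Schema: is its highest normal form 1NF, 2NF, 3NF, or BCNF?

BCNF

Candidate keys: {B, H}, {G, H}. Prime attributes: {B, G, H}.
The left-hand side of every FD is a superkey, so BCNF is satisfied.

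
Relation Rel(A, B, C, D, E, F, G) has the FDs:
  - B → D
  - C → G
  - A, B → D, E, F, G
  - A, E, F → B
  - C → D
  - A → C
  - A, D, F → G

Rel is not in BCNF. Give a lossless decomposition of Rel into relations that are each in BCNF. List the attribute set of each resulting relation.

Candidate keys of the original relation: {A, B}, {A, E, F}.
{A, B, C, D, E, F, G}: {B} determines {B, D} here but is not a superkey — split on B → D, giving {B, D} and {A, B, C, E, F, G}.
{B, D} has no BCNF violation.
{A, B, C, E, F, G}: {C} determines {C, G} here but is not a superkey — split on C → G, giving {C, G} and {A, B, C, E, F}.
{C, G} has no BCNF violation.
{A, B, C, E, F}: {A} determines {A, C} here but is not a superkey — split on A → C, giving {A, C} and {A, B, E, F}.
{A, C} has no BCNF violation.
{A, B, E, F} has no BCNF violation.

{A, B, E, F}; {A, C}; {B, D}; {C, G}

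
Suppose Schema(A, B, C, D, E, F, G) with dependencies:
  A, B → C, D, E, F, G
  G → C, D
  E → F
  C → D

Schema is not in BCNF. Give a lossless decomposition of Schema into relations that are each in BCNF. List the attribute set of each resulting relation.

Candidate key of the original relation: {A, B}.
In {A, B, C, D, E, F, G}, {G} is not a superkey ({G}⁺ restricted to this set is {C, D, G}), so split on G → C, D into {C, D, G} and {A, B, E, F, G}.
In {C, D, G}, {C} is not a superkey ({C}⁺ restricted to this set is {C, D}), so split on C → D into {C, D} and {C, G}.
{C, D}: every determinant is a superkey — BCNF.
{C, G}: every determinant is a superkey — BCNF.
In {A, B, E, F, G}, {E} is not a superkey ({E}⁺ restricted to this set is {E, F}), so split on E → F into {E, F} and {A, B, E, G}.
{E, F}: every determinant is a superkey — BCNF.
{A, B, E, G}: every determinant is a superkey — BCNF.

{A, B, E, G}; {C, D}; {C, G}; {E, F}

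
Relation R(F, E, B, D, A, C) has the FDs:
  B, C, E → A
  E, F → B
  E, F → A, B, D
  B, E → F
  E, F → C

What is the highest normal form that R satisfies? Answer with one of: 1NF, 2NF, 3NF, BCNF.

BCNF

Candidate keys: {B, E}, {E, F}. Prime attributes: {B, E, F}.
The left-hand side of every FD is a superkey, so BCNF is satisfied.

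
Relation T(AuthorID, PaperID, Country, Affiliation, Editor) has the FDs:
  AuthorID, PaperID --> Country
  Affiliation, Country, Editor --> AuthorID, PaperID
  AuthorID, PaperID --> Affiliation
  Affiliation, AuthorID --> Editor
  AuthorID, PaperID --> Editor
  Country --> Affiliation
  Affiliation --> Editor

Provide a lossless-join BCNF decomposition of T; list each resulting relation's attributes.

{Affiliation, AuthorID, Country, PaperID}; {Affiliation, Editor}

Candidate keys of the original relation: {AuthorID, PaperID}, {Country}.
Within {Affiliation, AuthorID, Country, Editor, PaperID}: {Affiliation, AuthorID}⁺ ∩ {Affiliation, AuthorID, Country, Editor, PaperID} = {Affiliation, AuthorID, Editor}, not the whole set, so Affiliation, AuthorID --> Editor violates BCNF; decompose into {Affiliation, AuthorID, Editor} and {Affiliation, AuthorID, Country, PaperID}.
Within {Affiliation, AuthorID, Editor}: {Affiliation}⁺ ∩ {Affiliation, AuthorID, Editor} = {Affiliation, Editor}, not the whole set, so Affiliation --> Editor violates BCNF; decompose into {Affiliation, Editor} and {Affiliation, AuthorID}.
{Affiliation, Editor} is in BCNF.
{Affiliation, AuthorID} is in BCNF.
{Affiliation, AuthorID, Country, PaperID} is in BCNF.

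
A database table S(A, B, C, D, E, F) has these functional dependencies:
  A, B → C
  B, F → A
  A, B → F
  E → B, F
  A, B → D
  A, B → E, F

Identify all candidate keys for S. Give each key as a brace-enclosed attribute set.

Closure of {E} is {A, B, C, D, E, F}, the whole schema; {E} is a candidate key.
Closure of {A, B} is {A, B, C, D, E, F}, the whole schema; {A, B} is a candidate key.
Closure of {B, F} is {A, B, C, D, E, F}, the whole schema; {B, F} is a candidate key.
These are minimal and exhaustive — every other superkey contains one of them.

{A, B}, {B, F}, {E}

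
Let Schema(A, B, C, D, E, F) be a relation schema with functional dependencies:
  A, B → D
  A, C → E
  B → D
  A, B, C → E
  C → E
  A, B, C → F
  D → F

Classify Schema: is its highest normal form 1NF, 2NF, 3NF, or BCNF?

Candidate key: {A, B, C}. Prime attributes: {A, B, C}.
A, B → D breaks BCNF: {A, B}⁺ = {A, B, D, F}, so {A, B} is not a superkey.
A, B → D has non-prime {D} on the right and a non-superkey on the left, so 3NF fails.
The proper key subset {B} of {A, B, C} determines non-prime {D, F}, so the relation is not even in 2NF.

1NF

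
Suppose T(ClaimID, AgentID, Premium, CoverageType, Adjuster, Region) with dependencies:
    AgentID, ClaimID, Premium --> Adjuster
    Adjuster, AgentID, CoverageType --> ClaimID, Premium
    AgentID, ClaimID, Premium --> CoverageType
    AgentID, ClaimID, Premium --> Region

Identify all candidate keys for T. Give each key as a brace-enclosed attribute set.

{AgentID} never appears on the right of any FD, so every key must include it.
{Adjuster, AgentID, CoverageType}⁺ = {Adjuster, AgentID, ClaimID, CoverageType, Premium, Region} — all of the relation — so {Adjuster, AgentID, CoverageType} is a candidate key.
{AgentID, ClaimID, Premium}⁺ = {Adjuster, AgentID, ClaimID, CoverageType, Premium, Region} — all of the relation — so {AgentID, ClaimID, Premium} is a candidate key.
These are minimal and exhaustive — every other superkey contains one of them.

{Adjuster, AgentID, CoverageType}, {AgentID, ClaimID, Premium}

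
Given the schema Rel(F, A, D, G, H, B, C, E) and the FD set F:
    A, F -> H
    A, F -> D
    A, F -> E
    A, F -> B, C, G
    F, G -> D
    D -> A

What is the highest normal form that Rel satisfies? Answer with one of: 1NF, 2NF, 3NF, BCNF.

3NF

Candidate keys: {A, F}, {D, F}, {F, G}. Prime attributes: {A, D, F, G}.
D -> A breaks BCNF: {D}⁺ = {A, D}, so {D} is not a superkey.
Its right-hand attributes {A} are all prime, as are those of every other non-superkey FD — the relation is in 3NF.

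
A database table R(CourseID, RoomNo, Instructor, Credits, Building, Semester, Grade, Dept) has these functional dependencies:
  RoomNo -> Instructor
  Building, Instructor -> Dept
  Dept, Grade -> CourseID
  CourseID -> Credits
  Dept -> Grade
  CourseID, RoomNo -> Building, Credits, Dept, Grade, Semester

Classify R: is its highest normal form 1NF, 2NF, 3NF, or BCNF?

Candidate keys: {Building, RoomNo}, {CourseID, RoomNo}, {Dept, RoomNo}. Prime attributes: {Building, CourseID, Dept, RoomNo}.
RoomNo -> Instructor: {RoomNo}⁺ = {Instructor, RoomNo}, which is not all of the attributes, so the left side is not a superkey — BCNF is violated.
RoomNo -> Instructor determines the non-prime attribute {Instructor} from a non-superkey — 3NF is violated.
Since {RoomNo} ⊂ {Building, RoomNo} and {RoomNo}⁺ ⊇ {Instructor} with {Instructor} non-prime, there is a partial dependency; 2NF fails.

1NF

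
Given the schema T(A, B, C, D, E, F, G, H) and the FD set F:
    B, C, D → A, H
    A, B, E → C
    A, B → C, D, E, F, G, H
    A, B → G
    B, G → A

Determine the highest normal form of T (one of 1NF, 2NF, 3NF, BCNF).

Candidate keys: {A, B}, {B, C, D}, {B, G}. Prime attributes: {A, B, C, D, G}.
Each dependency's left side is a superkey — BCNF holds.

BCNF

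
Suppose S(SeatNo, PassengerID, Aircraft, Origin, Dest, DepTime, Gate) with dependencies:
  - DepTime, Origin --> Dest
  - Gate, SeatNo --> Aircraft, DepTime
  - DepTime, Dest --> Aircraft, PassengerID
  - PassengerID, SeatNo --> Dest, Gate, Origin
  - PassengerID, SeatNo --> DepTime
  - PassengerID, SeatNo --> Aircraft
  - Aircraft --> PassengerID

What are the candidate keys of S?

{Aircraft, SeatNo}, {DepTime, Dest, SeatNo}, {DepTime, Origin, SeatNo}, {Gate, SeatNo}, {PassengerID, SeatNo}

Attributes never on any right-hand side: {SeatNo} — every candidate key must contain it.
{Aircraft, SeatNo} is a candidate key since {Aircraft, SeatNo}⁺ = {Aircraft, DepTime, Dest, Gate, Origin, PassengerID, SeatNo} covers every attribute.
{Gate, SeatNo} is a candidate key since {Gate, SeatNo}⁺ = {Aircraft, DepTime, Dest, Gate, Origin, PassengerID, SeatNo} covers every attribute.
{PassengerID, SeatNo} is a candidate key since {PassengerID, SeatNo}⁺ = {Aircraft, DepTime, Dest, Gate, Origin, PassengerID, SeatNo} covers every attribute.
{DepTime, Dest, SeatNo} is a candidate key since {DepTime, Dest, SeatNo}⁺ = {Aircraft, DepTime, Dest, Gate, Origin, PassengerID, SeatNo} covers every attribute.
{DepTime, Origin, SeatNo} is a candidate key since {DepTime, Origin, SeatNo}⁺ = {Aircraft, DepTime, Dest, Gate, Origin, PassengerID, SeatNo} covers every attribute.
No proper subset of any of these is a key, and no other minimal superkey exists.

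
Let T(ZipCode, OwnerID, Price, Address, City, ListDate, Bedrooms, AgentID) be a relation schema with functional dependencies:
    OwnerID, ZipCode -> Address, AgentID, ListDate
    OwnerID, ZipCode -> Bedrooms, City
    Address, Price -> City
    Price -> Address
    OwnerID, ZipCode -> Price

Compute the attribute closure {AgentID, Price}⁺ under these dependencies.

Start with {AgentID, Price}.
Price -> Address applies; add {Address} → now {Address, AgentID, Price}.
Address, Price -> City applies; add {City} → now {Address, AgentID, City, Price}.
No further FD applies.

{Address, AgentID, City, Price}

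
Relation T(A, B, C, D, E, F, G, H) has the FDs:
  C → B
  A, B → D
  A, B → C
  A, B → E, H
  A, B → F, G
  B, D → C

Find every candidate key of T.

{A, B}, {A, C}

{A} never appears on the right of any FD, so every key must include it.
{A, B}⁺ = {A, B, C, D, E, F, G, H} — all of the relation — so {A, B} is a candidate key.
{A, C}⁺ = {A, B, C, D, E, F, G, H} — all of the relation — so {A, C} is a candidate key.
These are minimal and exhaustive — every other superkey contains one of them.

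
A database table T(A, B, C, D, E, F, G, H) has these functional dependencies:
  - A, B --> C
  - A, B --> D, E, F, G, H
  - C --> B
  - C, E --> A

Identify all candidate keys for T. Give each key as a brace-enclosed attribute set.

{A, B}⁺ = {A, B, C, D, E, F, G, H} — all of the relation — so {A, B} is a candidate key.
{A, C}⁺ = {A, B, C, D, E, F, G, H} — all of the relation — so {A, C} is a candidate key.
{C, E}⁺ = {A, B, C, D, E, F, G, H} — all of the relation — so {C, E} is a candidate key.
Any other superkey properly contains one of these, so there are no further candidate keys.

{A, B}, {A, C}, {C, E}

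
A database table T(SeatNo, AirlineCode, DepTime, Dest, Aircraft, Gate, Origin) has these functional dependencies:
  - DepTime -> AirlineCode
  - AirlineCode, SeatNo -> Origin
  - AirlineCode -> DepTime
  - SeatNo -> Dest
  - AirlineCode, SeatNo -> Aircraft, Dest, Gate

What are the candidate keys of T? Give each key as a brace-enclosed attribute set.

Attributes never on any right-hand side: {SeatNo} — every candidate key must contain it.
{AirlineCode, SeatNo}⁺ = {Aircraft, AirlineCode, DepTime, Dest, Gate, Origin, SeatNo}, which is every attribute, so {AirlineCode, SeatNo} is a candidate key.
{DepTime, SeatNo}⁺ = {Aircraft, AirlineCode, DepTime, Dest, Gate, Origin, SeatNo}, which is every attribute, so {DepTime, SeatNo} is a candidate key.
No proper subset of any of these is a key, and no other minimal superkey exists.

{AirlineCode, SeatNo}, {DepTime, SeatNo}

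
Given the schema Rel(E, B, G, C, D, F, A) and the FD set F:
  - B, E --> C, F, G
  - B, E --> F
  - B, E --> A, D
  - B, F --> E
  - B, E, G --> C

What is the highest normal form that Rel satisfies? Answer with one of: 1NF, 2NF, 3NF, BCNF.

BCNF

Candidate keys: {B, E}, {B, F}. Prime attributes: {B, E, F}.
The left-hand side of every FD is a superkey, so BCNF is satisfied.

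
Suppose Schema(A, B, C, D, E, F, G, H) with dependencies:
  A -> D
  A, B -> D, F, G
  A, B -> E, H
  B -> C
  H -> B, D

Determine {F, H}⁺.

Start with {F, H}.
H -> B, D applies; add {B, D} → now {B, D, F, H}.
B -> C applies; add {C} → now {B, C, D, F, H}.
No further FD applies.

{B, C, D, F, H}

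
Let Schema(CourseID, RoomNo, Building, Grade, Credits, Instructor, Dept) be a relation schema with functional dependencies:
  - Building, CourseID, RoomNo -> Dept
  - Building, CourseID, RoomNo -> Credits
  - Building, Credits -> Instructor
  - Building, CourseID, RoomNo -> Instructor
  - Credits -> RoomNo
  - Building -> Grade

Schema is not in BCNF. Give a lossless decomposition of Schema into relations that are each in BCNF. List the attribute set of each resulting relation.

Candidate keys of the original relation: {Building, CourseID, Credits}, {Building, CourseID, RoomNo}.
In {Building, CourseID, Credits, Dept, Grade, Instructor, RoomNo}, {Building, Credits} is not a superkey ({Building, Credits}⁺ restricted to this set is {Building, Credits, Grade, Instructor, RoomNo}), so split on Building, Credits -> Grade, Instructor, RoomNo into {Building, Credits, Grade, Instructor, RoomNo} and {Building, CourseID, Credits, Dept}.
In {Building, Credits, Grade, Instructor, RoomNo}, {Credits} is not a superkey ({Credits}⁺ restricted to this set is {Credits, RoomNo}), so split on Credits -> RoomNo into {Credits, RoomNo} and {Building, Credits, Grade, Instructor}.
{Credits, RoomNo}: every determinant is a superkey — BCNF.
In {Building, Credits, Grade, Instructor}, {Building} is not a superkey ({Building}⁺ restricted to this set is {Building, Grade}), so split on Building -> Grade into {Building, Grade} and {Building, Credits, Instructor}.
{Building, Grade}: every determinant is a superkey — BCNF.
{Building, Credits, Instructor}: every determinant is a superkey — BCNF.
{Building, CourseID, Credits, Dept}: every determinant is a superkey — BCNF.

{Building, CourseID, Credits, Dept}; {Building, Credits, Instructor}; {Building, Grade}; {Credits, RoomNo}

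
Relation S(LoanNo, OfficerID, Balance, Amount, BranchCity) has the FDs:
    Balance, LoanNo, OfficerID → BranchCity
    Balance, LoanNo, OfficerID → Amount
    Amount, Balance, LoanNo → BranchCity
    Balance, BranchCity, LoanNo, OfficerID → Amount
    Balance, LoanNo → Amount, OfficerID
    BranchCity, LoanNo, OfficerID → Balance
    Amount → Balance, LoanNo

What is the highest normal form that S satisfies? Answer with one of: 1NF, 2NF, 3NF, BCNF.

BCNF

Candidate keys: {Amount}, {Balance, LoanNo}, {BranchCity, LoanNo, OfficerID}. Prime attributes: {Amount, Balance, BranchCity, LoanNo, OfficerID}.
The left-hand side of every FD is a superkey, so BCNF is satisfied.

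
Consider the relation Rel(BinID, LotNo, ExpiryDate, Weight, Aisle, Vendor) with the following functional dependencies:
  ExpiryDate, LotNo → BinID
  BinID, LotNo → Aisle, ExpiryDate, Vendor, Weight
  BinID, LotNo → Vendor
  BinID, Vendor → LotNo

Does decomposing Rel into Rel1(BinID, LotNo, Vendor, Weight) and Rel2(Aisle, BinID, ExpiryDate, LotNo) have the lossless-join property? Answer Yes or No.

The shared attributes are {BinID, LotNo} and {BinID, LotNo}⁺ = {Aisle, BinID, ExpiryDate, LotNo, Vendor, Weight}.
Since Rel1 ⊆ {Aisle, BinID, ExpiryDate, LotNo, Vendor, Weight}, the intersection is a superkey of Rel1; the decomposition is lossless.

Yes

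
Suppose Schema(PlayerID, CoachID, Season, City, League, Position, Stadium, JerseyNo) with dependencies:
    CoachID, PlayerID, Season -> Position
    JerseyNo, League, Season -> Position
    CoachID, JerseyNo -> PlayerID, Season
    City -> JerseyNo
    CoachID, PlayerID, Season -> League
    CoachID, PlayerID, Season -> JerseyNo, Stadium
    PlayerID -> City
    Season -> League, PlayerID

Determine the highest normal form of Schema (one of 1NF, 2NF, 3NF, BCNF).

Candidate keys: {City, CoachID}, {CoachID, JerseyNo}, {CoachID, PlayerID}, {CoachID, Season}. Prime attributes: {City, CoachID, JerseyNo, PlayerID, Season}.
JerseyNo, League, Season -> Position breaks BCNF: {JerseyNo, League, Season}⁺ = {City, JerseyNo, League, PlayerID, Position, Season}, so {JerseyNo, League, Season} is not a superkey.
JerseyNo, League, Season -> Position determines the non-prime attribute {Position} from a non-superkey — 3NF is violated.
Since {Season} ⊂ {CoachID, Season} and {Season}⁺ ⊇ {League, Position} with {League, Position} non-prime, there is a partial dependency; 2NF fails.

1NF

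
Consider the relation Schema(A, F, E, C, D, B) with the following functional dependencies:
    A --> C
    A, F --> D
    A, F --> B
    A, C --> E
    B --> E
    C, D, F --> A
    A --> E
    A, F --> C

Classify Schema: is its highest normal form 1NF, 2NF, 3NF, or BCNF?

1NF

Candidate keys: {A, F}, {C, D, F}. Prime attributes: {A, C, D, F}.
For A --> C we have {A}⁺ = {A, C, E}; {A} is not a superkey, so BCNF fails.
A, C --> E determines the non-prime attribute {E} from a non-superkey — 3NF is violated.
{A} is a proper subset of the key {A, F}, and {A}⁺ contains the non-prime attribute {E} — a partial dependency, so 2NF is violated.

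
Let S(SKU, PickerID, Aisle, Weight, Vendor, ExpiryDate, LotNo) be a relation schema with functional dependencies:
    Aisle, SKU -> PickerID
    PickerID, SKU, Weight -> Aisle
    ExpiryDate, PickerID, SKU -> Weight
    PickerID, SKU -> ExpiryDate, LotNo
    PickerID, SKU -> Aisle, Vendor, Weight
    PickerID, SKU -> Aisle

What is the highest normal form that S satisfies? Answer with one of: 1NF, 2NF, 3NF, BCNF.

Candidate keys: {Aisle, SKU}, {PickerID, SKU}. Prime attributes: {Aisle, PickerID, SKU}.
The left-hand side of every FD is a superkey, so BCNF is satisfied.

BCNF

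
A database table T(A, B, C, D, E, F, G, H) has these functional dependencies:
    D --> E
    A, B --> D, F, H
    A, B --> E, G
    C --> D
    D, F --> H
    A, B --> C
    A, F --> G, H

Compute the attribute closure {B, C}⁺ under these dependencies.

{B, C, D, E}

Start with {B, C}.
C --> D applies; add {D} → now {B, C, D}.
D --> E applies; add {E} → now {B, C, D, E}.
No further FD applies.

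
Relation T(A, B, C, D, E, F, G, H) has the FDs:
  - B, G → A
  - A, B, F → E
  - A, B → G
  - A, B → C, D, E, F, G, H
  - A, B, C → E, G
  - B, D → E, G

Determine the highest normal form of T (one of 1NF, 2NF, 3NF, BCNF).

Candidate keys: {A, B}, {B, D}, {B, G}. Prime attributes: {A, B, D, G}.
Every FD has a superkey on the left, so the relation is in BCNF.

BCNF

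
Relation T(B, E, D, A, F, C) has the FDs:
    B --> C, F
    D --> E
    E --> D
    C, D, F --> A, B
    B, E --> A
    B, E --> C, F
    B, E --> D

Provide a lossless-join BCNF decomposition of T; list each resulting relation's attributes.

Candidate keys of the original relation: {B, D}, {B, E}, {C, D, F}, {C, E, F}.
In {A, B, C, D, E, F}, {B} is not a superkey ({B}⁺ restricted to this set is {B, C, F}), so split on B --> C, F into {B, C, F} and {A, B, D, E}.
{B, C, F} is in BCNF.
In {A, B, D, E}, {D} is not a superkey ({D}⁺ restricted to this set is {D, E}), so split on D --> E into {D, E} and {A, B, D}.
{D, E} is in BCNF.
{A, B, D} is in BCNF.

{A, B, D}; {B, C, F}; {D, E}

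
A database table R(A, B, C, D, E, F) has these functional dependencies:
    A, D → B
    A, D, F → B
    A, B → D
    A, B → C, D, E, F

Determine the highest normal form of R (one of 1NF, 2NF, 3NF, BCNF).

Candidate keys: {A, B}, {A, D}. Prime attributes: {A, B, D}.
Every FD has a superkey on the left, so the relation is in BCNF.

BCNF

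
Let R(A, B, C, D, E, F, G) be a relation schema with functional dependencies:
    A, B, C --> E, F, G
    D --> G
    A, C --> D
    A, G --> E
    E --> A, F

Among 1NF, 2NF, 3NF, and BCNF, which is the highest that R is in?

1NF

Candidate keys: {A, B, C}, {B, C, E}. Prime attributes: {A, B, C, E}.
D --> G breaks BCNF: {D}⁺ = {D, G}, so {D} is not a superkey.
Because {G} is non-prime and the left side of D --> G is not a superkey, the relation is not in 3NF.
{A, C} is a proper subset of the key {A, B, C}, and {A, C}⁺ contains the non-prime attributes {D, F, G} — a partial dependency, so 2NF is violated.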